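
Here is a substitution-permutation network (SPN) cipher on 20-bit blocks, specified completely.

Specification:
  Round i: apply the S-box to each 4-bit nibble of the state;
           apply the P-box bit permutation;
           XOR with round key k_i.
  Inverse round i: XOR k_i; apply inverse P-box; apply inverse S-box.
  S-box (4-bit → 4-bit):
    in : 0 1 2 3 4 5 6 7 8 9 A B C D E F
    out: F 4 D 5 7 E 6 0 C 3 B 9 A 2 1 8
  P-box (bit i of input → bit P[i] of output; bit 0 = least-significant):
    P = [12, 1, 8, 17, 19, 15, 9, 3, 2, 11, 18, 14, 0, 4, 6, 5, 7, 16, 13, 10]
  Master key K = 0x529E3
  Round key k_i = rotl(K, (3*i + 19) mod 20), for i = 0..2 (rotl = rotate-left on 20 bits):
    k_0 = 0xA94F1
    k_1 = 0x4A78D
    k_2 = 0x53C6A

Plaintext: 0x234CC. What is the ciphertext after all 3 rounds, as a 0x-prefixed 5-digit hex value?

0x2BCC0

s_0 = plaintext = 0x234CC
s_1 = Round(s_0, k_0) = 0xC383E
s_2 = Round(s_1, k_1) = 0x9F1CC
s_3 = Round(s_2, k_2) = 0x2BCC0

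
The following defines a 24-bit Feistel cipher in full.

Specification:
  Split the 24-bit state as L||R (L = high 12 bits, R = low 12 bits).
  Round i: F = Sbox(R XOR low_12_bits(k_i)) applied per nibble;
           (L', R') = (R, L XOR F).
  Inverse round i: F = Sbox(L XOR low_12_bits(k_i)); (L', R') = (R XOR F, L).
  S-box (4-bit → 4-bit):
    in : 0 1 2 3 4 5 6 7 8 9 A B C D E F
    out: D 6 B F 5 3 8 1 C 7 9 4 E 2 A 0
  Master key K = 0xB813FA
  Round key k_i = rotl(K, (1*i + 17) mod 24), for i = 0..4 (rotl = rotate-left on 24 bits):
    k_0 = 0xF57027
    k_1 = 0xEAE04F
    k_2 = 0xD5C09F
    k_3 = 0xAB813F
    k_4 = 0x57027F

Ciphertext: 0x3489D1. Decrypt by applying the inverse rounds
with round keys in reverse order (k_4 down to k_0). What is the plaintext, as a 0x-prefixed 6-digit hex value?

0xB22592

s_0 = ciphertext = 0x3489D1
s_1 = InvRound(s_0, k_4) = 0xF20348
s_2 = InvRound(s_1, k_3) = 0x928F20
s_3 = InvRound(s_2, k_2) = 0x861928
s_4 = InvRound(s_3, k_1) = 0x592861
s_5 = InvRound(s_4, k_0) = 0xB22592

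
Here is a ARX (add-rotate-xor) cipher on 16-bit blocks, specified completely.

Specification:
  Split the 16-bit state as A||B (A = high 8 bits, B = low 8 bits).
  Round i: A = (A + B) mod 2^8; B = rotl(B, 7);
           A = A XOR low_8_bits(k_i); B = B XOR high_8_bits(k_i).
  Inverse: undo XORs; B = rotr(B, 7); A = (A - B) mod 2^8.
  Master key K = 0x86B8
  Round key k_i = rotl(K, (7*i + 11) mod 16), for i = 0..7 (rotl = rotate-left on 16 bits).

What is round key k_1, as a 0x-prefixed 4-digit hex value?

0x1AE2

K = 0x86B8
k_0 = rotl(K, (7*0+11) mod 16) = rotl(K, 11) = 0xC435
k_1 = rotl(K, (7*1+11) mod 16) = rotl(K, 2) = 0x1AE2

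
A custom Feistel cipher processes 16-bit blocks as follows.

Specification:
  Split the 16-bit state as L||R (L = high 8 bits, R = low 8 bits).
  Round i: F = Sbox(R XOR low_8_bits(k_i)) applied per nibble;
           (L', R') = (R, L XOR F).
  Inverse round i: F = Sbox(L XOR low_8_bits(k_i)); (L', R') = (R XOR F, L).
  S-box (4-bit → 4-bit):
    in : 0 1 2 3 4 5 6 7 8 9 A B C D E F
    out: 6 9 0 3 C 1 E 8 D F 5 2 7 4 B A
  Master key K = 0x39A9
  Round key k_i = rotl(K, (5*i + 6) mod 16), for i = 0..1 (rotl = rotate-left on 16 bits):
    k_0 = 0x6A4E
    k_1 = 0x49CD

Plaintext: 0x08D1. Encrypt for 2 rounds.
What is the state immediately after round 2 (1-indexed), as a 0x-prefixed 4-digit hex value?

s_0 = plaintext = 0x08D1
s_1 = Round(s_0, k_0) = 0xD1F2
s_2 = Round(s_1, k_1) = 0xF2EB

0xF2EB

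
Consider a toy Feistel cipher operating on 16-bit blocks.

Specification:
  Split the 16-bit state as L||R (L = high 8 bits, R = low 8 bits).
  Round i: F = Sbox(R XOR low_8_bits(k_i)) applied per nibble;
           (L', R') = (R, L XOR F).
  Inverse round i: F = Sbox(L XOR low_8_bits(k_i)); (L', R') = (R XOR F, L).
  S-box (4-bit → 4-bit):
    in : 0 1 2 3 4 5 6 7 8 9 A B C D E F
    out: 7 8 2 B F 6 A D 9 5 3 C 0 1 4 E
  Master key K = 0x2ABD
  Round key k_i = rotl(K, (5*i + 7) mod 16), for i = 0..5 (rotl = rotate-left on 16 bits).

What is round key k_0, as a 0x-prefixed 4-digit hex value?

0x5E95

K = 0x2ABD
k_0 = rotl(K, (5*0+7) mod 16) = rotl(K, 7) = 0x5E95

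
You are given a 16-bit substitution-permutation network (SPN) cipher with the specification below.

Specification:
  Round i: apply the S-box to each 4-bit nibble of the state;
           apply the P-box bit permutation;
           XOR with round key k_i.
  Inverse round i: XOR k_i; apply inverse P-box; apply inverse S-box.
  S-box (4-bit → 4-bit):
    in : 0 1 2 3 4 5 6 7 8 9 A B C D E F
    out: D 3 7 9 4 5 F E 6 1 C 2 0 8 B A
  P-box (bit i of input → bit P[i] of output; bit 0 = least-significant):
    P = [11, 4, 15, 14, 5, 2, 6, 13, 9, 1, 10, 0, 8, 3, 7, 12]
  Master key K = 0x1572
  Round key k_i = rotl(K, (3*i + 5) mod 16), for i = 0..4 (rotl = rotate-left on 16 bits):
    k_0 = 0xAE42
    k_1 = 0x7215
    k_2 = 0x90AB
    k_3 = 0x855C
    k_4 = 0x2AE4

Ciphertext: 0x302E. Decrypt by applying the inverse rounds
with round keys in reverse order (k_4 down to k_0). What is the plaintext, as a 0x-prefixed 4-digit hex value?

0x4CB4

s_0 = ciphertext = 0x302E
s_1 = InvRound(s_0, k_4) = 0x7149
s_2 = InvRound(s_1, k_3) = 0xDAF7
s_3 = InvRound(s_2, k_2) = 0xB98E
s_4 = InvRound(s_3, k_1) = 0x2EC6
s_5 = InvRound(s_4, k_0) = 0x4CB4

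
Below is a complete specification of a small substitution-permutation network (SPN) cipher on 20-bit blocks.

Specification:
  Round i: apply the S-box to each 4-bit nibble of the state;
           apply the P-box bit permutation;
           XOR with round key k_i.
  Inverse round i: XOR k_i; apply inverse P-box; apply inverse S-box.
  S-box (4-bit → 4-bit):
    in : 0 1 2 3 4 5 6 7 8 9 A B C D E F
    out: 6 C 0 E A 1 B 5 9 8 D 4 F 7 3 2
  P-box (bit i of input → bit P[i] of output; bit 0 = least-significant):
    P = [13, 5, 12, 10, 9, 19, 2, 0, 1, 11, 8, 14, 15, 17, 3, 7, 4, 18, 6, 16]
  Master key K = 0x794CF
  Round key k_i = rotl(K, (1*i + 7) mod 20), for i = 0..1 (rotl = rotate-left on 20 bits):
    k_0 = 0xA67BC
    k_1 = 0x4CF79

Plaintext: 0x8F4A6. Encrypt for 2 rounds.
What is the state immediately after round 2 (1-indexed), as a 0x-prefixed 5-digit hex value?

s_0 = plaintext = 0x8F4A6
s_1 = Round(s_0, k_0) = 0x90989
s_2 = Round(s_1, k_1) = 0x78970

0x78970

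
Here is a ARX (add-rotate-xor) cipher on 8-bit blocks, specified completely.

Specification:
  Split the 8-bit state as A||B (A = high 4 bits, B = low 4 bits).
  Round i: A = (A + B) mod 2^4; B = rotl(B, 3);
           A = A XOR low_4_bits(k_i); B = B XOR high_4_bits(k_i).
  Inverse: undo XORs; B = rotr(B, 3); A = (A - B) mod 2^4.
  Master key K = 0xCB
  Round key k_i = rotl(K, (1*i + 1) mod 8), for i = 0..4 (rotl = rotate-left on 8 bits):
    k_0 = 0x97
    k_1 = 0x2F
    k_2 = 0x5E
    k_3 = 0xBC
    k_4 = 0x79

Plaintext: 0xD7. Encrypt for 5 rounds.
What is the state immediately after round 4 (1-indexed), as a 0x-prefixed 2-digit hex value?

0x3D

s_0 = plaintext = 0xD7
s_1 = Round(s_0, k_0) = 0x32
s_2 = Round(s_1, k_1) = 0xA3
s_3 = Round(s_2, k_2) = 0x3C
s_4 = Round(s_3, k_3) = 0x3D
s_5 = Round(s_4, k_4) = 0x99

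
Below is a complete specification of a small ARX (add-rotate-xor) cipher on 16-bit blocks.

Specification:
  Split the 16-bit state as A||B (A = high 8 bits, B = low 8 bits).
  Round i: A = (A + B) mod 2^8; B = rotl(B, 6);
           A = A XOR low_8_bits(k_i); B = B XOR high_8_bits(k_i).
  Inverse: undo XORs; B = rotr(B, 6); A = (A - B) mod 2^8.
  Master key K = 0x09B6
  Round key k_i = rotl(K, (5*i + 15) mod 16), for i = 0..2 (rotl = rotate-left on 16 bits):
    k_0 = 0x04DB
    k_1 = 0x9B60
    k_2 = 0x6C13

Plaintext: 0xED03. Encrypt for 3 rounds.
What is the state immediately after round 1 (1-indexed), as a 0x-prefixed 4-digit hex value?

s_0 = plaintext = 0xED03
s_1 = Round(s_0, k_0) = 0x2BC4
s_2 = Round(s_1, k_1) = 0x8FAA
s_3 = Round(s_2, k_2) = 0x2AC6

0x2BC4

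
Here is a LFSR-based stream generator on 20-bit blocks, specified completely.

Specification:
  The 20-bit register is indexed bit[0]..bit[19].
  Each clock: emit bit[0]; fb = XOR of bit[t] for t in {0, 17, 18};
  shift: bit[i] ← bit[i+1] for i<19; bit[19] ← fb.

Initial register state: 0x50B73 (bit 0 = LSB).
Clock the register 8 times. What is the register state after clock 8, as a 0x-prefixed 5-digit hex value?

reg_0 = 0x50B73
clock 1: out=1, reg = 0x285B9
clock 2: out=1, reg = 0x142DC
clock 3: out=0, reg = 0x0A16E
clock 4: out=0, reg = 0x050B7
clock 5: out=1, reg = 0x8285B
clock 6: out=1, reg = 0xC142D
clock 7: out=1, reg = 0x60A16
clock 8: out=0, reg = 0x3050B

0x3050B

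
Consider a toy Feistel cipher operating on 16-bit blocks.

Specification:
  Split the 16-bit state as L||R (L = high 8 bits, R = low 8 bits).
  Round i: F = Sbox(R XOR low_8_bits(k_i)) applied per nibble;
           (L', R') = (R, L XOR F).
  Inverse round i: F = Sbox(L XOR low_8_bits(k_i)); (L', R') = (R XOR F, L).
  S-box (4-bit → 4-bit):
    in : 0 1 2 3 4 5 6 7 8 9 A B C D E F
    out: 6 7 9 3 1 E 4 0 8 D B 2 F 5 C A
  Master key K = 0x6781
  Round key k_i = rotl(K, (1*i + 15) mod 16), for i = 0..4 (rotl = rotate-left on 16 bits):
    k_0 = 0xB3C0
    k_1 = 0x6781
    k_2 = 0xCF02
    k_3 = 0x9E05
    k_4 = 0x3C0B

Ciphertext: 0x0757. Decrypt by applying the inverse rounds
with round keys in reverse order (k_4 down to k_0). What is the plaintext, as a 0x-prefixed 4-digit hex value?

s_0 = ciphertext = 0x0757
s_1 = InvRound(s_0, k_4) = 0x3807
s_2 = InvRound(s_1, k_3) = 0x3238
s_3 = InvRound(s_2, k_2) = 0x0E32
s_4 = InvRound(s_3, k_1) = 0xB80E
s_5 = InvRound(s_4, k_0) = 0x06B8

0x06B8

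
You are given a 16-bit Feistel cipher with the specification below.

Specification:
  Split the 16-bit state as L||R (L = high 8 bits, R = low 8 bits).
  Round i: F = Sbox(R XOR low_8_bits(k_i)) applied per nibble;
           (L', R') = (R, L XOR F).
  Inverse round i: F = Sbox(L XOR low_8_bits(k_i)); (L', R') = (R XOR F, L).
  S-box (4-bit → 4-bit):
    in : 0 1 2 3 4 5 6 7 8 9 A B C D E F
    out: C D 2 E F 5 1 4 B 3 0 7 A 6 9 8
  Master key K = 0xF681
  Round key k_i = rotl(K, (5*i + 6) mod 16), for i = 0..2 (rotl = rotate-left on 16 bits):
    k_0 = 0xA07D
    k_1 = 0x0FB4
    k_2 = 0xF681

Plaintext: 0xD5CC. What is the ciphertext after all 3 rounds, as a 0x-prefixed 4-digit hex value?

0x169C

s_0 = plaintext = 0xD5CC
s_1 = Round(s_0, k_0) = 0xCCA8
s_2 = Round(s_1, k_1) = 0xA816
s_3 = Round(s_2, k_2) = 0x169C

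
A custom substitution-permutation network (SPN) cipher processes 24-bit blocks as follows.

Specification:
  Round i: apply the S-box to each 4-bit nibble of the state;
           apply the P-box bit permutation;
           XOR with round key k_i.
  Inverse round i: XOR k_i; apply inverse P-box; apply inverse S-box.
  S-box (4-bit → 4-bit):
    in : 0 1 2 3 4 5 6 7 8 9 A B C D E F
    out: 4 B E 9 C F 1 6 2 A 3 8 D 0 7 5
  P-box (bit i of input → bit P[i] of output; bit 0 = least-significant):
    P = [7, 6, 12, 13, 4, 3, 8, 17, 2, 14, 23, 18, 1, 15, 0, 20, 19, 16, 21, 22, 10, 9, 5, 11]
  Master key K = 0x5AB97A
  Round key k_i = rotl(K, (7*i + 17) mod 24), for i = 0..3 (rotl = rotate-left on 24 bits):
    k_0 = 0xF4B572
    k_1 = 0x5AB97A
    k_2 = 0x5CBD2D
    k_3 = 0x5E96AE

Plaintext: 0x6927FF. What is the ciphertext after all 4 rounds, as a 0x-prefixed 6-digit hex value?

s_0 = plaintext = 0x6927FF
s_1 = Round(s_0, k_0) = 0x2560E3
s_2 = Round(s_1, k_1) = 0xB392C0
s_3 = Round(s_2, k_2) = 0x82643D
s_4 = Round(s_3, k_3) = 0xB994BC

0xB994BC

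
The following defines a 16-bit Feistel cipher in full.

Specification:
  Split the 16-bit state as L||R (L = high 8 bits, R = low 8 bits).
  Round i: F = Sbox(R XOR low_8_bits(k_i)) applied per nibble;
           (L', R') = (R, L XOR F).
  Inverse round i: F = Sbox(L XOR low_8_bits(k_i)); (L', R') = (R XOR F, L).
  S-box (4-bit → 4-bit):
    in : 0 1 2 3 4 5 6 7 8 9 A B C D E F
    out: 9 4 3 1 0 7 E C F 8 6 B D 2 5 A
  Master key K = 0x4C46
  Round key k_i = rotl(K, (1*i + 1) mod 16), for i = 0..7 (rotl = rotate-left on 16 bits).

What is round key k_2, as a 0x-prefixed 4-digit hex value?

K = 0x4C46
k_0 = rotl(K, (1*0+1) mod 16) = rotl(K, 1) = 0x988C
k_1 = rotl(K, (1*1+1) mod 16) = rotl(K, 2) = 0x3119
k_2 = rotl(K, (1*2+1) mod 16) = rotl(K, 3) = 0x6232

0x6232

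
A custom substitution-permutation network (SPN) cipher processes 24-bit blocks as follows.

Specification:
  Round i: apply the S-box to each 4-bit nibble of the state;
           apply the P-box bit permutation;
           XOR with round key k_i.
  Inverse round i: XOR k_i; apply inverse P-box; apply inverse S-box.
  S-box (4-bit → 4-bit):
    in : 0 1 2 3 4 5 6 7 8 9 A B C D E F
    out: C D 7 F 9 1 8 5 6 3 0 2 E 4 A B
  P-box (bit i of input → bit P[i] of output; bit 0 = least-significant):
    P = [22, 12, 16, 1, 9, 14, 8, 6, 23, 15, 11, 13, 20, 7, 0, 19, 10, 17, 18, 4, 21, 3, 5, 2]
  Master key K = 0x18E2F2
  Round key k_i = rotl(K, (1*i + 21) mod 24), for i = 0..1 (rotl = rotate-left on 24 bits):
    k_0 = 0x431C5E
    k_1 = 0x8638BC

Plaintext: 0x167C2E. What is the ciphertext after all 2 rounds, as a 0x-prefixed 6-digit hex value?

0x68244C

s_0 = plaintext = 0x167C2E
s_1 = Round(s_0, k_0) = 0x73E769
s_2 = Round(s_1, k_1) = 0x68244C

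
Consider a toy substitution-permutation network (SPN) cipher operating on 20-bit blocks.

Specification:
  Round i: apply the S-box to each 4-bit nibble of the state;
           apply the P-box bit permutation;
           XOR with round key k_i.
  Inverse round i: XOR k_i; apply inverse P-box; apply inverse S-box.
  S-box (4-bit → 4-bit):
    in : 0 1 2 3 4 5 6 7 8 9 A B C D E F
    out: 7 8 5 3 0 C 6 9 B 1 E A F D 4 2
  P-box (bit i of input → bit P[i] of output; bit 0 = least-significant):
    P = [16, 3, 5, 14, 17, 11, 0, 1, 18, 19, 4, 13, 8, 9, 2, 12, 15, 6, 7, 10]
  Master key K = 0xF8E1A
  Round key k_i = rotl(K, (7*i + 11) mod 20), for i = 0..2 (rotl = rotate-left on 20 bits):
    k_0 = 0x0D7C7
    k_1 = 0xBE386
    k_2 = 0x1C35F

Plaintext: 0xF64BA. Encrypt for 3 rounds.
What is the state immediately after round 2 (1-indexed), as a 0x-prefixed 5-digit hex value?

0xE4A55

s_0 = plaintext = 0xF64BA
s_1 = Round(s_0, k_0) = 0x09DA9
s_2 = Round(s_1, k_1) = 0xE4A55
s_3 = Round(s_2, k_2) = 0x9A3EC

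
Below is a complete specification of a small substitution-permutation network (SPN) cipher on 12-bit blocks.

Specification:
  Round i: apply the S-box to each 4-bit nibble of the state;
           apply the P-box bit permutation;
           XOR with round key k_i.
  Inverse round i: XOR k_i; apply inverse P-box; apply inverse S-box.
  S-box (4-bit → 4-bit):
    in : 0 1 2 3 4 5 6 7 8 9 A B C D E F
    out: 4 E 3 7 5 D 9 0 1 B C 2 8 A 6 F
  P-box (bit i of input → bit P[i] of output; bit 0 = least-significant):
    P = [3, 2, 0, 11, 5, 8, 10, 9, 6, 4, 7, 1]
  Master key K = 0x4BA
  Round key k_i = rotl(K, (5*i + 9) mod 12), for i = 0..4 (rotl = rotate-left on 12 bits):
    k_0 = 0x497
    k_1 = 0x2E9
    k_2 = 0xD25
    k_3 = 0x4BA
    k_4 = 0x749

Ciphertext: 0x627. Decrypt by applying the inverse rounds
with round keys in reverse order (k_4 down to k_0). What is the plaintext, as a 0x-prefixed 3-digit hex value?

0x5EF

s_0 = ciphertext = 0x627
s_1 = InvRound(s_0, k_4) = 0x622
s_2 = InvRound(s_1, k_3) = 0xEC8
s_3 = InvRound(s_2, k_2) = 0x493
s_4 = InvRound(s_3, k_1) = 0x958
s_5 = InvRound(s_4, k_0) = 0x5EF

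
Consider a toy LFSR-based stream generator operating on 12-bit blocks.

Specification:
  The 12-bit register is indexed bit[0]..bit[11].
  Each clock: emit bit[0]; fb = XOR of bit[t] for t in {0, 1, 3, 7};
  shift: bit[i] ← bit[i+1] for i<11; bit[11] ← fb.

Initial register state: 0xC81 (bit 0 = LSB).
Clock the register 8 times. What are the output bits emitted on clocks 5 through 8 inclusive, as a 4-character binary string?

reg_0 = 0xC81
clock 1: out=1, reg = 0x640
clock 2: out=0, reg = 0x320
clock 3: out=0, reg = 0x190
clock 4: out=0, reg = 0x8C8
clock 5: out=0, reg = 0x464
clock 6: out=0, reg = 0x232
clock 7: out=0, reg = 0x919
clock 8: out=1, reg = 0x48C

0001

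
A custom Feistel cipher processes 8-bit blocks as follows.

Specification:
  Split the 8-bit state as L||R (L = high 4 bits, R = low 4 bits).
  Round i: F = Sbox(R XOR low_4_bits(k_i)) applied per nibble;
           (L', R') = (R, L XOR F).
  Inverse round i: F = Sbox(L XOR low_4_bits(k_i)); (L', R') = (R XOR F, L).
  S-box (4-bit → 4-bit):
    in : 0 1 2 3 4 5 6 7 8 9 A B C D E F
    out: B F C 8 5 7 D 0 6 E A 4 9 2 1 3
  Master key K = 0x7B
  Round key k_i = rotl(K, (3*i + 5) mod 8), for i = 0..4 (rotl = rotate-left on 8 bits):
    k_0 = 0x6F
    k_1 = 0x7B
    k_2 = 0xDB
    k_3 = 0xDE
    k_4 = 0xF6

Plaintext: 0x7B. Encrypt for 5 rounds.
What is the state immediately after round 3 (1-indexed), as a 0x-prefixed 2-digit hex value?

0x53

s_0 = plaintext = 0x7B
s_1 = Round(s_0, k_0) = 0xB2
s_2 = Round(s_1, k_1) = 0x25
s_3 = Round(s_2, k_2) = 0x53
s_4 = Round(s_3, k_3) = 0x37
s_5 = Round(s_4, k_4) = 0x7C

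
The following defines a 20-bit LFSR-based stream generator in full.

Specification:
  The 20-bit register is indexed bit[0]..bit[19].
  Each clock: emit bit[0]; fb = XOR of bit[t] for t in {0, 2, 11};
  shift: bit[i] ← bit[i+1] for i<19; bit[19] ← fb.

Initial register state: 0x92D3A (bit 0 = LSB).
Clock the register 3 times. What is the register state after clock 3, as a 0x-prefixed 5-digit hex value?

reg_0 = 0x92D3A
clock 1: out=0, reg = 0xC969D
clock 2: out=1, reg = 0x64B4E
clock 3: out=0, reg = 0x325A7

0x325A7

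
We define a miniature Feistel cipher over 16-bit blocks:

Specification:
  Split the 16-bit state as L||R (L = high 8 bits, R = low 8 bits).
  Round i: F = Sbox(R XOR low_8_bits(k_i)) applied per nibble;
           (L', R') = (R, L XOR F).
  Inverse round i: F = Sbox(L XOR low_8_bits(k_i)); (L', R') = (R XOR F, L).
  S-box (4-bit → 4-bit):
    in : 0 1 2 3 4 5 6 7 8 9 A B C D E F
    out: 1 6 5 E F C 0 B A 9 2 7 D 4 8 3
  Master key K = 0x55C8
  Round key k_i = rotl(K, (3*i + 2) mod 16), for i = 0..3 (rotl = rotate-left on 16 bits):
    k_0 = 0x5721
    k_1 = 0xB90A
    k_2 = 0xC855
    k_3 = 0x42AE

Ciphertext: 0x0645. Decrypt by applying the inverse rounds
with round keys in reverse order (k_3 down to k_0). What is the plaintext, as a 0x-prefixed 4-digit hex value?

s_0 = ciphertext = 0x0645
s_1 = InvRound(s_0, k_3) = 0x6F06
s_2 = InvRound(s_1, k_2) = 0xE46F
s_3 = InvRound(s_2, k_1) = 0xE7E4
s_4 = InvRound(s_3, k_0) = 0x34E7

0x34E7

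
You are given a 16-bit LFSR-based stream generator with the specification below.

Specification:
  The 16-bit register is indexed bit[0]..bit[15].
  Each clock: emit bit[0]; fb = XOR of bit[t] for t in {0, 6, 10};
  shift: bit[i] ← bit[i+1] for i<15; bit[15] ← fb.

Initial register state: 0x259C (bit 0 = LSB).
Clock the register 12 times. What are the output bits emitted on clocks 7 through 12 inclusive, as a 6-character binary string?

011010

reg_0 = 0x259C
clock 1: out=0, reg = 0x92CE
clock 2: out=0, reg = 0xC967
clock 3: out=1, reg = 0x64B3
clock 4: out=1, reg = 0x3259
clock 5: out=1, reg = 0x192C
clock 6: out=0, reg = 0x0C96
clock 7: out=0, reg = 0x864B
clock 8: out=1, reg = 0xC325
clock 9: out=1, reg = 0xE192
clock 10: out=0, reg = 0x70C9
clock 11: out=1, reg = 0x3864
clock 12: out=0, reg = 0x9C32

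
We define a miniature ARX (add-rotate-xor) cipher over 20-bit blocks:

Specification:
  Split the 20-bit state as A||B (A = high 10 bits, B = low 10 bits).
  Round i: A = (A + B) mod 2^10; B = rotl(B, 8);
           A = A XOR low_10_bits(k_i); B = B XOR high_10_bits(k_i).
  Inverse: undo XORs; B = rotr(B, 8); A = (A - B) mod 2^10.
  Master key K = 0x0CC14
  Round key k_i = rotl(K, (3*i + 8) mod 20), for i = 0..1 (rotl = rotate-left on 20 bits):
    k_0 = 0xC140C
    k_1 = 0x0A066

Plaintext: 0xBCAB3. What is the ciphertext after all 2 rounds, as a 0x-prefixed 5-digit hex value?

0x8D102

s_0 = plaintext = 0xBCAB3
s_1 = Round(s_0, k_0) = 0x6A4A9
s_2 = Round(s_1, k_1) = 0x8D102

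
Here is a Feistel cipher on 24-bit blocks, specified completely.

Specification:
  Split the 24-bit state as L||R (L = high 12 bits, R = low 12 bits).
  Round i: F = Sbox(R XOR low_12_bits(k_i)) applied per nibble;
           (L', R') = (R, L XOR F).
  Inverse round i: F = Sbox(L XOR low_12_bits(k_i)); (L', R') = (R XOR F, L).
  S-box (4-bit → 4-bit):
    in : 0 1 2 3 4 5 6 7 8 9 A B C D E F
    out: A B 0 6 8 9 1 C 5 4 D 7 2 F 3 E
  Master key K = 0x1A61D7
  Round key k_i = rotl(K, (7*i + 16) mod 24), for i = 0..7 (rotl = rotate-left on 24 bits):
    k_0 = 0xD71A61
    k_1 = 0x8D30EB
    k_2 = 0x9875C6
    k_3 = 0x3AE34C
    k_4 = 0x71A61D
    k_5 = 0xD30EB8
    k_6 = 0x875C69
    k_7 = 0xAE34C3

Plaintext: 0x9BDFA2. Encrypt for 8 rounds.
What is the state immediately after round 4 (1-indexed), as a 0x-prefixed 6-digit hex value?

s_0 = plaintext = 0x9BDFA2
s_1 = Round(s_0, k_0) = 0xFA209B
s_2 = Round(s_1, k_1) = 0x09B568
s_3 = Round(s_2, k_2) = 0x568A48
s_4 = Round(s_3, k_3) = 0xA481C0
s_5 = Round(s_4, k_4) = 0x1C06B7
s_6 = Round(s_5, k_5) = 0x6B746E
s_7 = Round(s_6, k_6) = 0x46E31B
s_8 = Round(s_7, k_7) = 0x31B89B

0xA481C0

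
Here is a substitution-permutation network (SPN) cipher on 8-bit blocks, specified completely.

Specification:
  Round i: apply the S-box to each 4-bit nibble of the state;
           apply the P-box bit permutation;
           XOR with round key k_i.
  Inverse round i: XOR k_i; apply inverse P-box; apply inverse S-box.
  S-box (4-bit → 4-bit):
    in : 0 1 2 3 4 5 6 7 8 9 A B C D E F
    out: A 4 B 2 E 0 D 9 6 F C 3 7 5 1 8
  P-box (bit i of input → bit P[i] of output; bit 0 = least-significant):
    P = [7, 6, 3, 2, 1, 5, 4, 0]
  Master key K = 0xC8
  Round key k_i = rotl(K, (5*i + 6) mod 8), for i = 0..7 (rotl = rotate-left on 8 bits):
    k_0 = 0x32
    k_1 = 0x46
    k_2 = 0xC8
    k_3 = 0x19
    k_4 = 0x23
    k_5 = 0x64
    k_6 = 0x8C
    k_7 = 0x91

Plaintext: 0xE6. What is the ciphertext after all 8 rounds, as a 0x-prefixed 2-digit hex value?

s_0 = plaintext = 0xE6
s_1 = Round(s_0, k_0) = 0xBC
s_2 = Round(s_1, k_1) = 0xAC
s_3 = Round(s_2, k_2) = 0x11
s_4 = Round(s_3, k_3) = 0x01
s_5 = Round(s_4, k_4) = 0x0A
s_6 = Round(s_5, k_5) = 0x49
s_7 = Round(s_6, k_6) = 0x71
s_8 = Round(s_7, k_7) = 0x9A

0x9A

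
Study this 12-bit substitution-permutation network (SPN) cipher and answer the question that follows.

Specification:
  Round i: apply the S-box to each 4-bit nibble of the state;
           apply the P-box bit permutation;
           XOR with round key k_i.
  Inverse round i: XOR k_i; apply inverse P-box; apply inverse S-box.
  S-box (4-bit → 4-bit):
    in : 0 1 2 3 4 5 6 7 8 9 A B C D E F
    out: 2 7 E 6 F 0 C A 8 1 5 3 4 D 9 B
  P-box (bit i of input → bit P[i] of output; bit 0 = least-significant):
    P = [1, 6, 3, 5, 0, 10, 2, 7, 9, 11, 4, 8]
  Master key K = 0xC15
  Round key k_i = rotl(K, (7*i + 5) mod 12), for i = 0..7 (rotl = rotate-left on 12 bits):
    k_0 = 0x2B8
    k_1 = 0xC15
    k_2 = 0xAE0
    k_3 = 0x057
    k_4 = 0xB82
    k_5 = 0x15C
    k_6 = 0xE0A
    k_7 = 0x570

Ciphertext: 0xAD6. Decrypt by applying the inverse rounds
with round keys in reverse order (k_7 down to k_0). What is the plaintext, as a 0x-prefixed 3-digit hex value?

0xB3D

s_0 = ciphertext = 0xAD6
s_1 = InvRound(s_0, k_7) = 0xF2E
s_2 = InvRound(s_1, k_6) = 0x8C8
s_3 = InvRound(s_2, k_5) = 0x265
s_4 = InvRound(s_3, k_4) = 0x7DF
s_5 = InvRound(s_4, k_3) = 0xE7C
s_6 = InvRound(s_5, k_2) = 0xC2C
s_7 = InvRound(s_6, k_1) = 0xC96
s_8 = InvRound(s_7, k_0) = 0xB3D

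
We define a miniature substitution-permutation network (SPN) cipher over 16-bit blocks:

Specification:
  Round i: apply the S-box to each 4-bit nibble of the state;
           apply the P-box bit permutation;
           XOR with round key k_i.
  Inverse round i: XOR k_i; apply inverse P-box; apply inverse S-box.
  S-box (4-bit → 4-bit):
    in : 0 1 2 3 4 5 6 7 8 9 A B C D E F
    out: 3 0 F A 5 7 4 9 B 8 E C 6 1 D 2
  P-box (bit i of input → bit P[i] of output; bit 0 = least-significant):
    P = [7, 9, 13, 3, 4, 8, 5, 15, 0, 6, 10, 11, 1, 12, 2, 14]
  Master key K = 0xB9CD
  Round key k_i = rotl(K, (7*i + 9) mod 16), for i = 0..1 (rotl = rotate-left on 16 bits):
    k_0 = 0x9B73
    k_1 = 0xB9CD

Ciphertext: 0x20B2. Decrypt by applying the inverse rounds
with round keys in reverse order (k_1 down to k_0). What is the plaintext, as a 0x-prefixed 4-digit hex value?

s_0 = ciphertext = 0x20B2
s_1 = InvRound(s_0, k_1) = 0x5829
s_2 = InvRound(s_1, k_0) = 0x7F83

0x7F83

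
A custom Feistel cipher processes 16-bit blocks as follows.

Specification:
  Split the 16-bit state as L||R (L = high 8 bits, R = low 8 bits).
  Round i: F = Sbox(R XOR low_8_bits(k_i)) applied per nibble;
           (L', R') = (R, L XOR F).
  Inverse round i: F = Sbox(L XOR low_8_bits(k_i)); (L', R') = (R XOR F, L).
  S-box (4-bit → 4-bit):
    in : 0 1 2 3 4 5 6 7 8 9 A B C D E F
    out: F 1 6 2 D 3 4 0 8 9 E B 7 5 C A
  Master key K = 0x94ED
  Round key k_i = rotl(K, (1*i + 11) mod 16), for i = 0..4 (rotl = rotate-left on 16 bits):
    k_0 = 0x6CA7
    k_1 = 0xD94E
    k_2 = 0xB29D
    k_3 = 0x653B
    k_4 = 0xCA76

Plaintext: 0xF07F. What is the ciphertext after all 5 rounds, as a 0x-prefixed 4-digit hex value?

0x1B89

s_0 = plaintext = 0xF07F
s_1 = Round(s_0, k_0) = 0x7FA8
s_2 = Round(s_1, k_1) = 0xA8BB
s_3 = Round(s_2, k_2) = 0xBBCC
s_4 = Round(s_3, k_3) = 0xCC1B
s_5 = Round(s_4, k_4) = 0x1B89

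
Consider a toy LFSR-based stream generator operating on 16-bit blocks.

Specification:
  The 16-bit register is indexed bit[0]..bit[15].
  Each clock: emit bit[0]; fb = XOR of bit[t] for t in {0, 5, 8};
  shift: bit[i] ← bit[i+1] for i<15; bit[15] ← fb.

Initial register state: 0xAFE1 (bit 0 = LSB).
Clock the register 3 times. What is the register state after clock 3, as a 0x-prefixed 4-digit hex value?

0x35FC

reg_0 = 0xAFE1
clock 1: out=1, reg = 0xD7F0
clock 2: out=0, reg = 0x6BF8
clock 3: out=0, reg = 0x35FC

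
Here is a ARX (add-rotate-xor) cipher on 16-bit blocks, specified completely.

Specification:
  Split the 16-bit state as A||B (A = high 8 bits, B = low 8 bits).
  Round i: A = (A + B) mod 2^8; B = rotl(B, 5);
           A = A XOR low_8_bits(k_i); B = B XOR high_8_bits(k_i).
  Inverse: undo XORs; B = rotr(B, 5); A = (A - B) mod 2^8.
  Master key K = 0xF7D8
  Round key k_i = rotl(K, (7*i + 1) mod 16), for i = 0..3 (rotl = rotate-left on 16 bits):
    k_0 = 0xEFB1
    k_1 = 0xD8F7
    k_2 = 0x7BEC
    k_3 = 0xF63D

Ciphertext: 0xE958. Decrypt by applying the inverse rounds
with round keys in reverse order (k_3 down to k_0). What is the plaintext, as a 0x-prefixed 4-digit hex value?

s_0 = ciphertext = 0xE958
s_1 = InvRound(s_0, k_3) = 0x5F75
s_2 = InvRound(s_1, k_2) = 0x4370
s_3 = InvRound(s_2, k_1) = 0x6F45
s_4 = InvRound(s_3, k_0) = 0x8955

0x8955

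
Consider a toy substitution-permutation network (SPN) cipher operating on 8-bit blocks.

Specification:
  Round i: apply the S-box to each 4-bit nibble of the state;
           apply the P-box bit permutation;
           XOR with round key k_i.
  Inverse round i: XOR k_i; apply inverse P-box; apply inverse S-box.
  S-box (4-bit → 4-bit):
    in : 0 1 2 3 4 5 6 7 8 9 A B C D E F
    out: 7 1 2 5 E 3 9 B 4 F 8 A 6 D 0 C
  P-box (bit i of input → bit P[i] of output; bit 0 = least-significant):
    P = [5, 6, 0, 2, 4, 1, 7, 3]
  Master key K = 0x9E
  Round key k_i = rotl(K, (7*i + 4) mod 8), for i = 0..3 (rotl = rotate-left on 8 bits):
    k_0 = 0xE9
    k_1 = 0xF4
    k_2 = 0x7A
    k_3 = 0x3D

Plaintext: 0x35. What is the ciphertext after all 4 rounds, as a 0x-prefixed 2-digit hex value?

0xA1

s_0 = plaintext = 0x35
s_1 = Round(s_0, k_0) = 0x19
s_2 = Round(s_1, k_1) = 0x81
s_3 = Round(s_2, k_2) = 0xDA
s_4 = Round(s_3, k_3) = 0xA1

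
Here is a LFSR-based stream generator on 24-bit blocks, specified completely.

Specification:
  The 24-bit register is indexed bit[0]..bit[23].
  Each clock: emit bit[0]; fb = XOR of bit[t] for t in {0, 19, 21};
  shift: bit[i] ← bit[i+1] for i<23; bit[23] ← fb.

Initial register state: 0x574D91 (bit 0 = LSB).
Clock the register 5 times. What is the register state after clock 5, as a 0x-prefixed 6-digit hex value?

0x8ABA6C

reg_0 = 0x574D91
clock 1: out=1, reg = 0xABA6C8
clock 2: out=0, reg = 0x55D364
clock 3: out=0, reg = 0x2AE9B2
clock 4: out=0, reg = 0x1574D9
clock 5: out=1, reg = 0x8ABA6C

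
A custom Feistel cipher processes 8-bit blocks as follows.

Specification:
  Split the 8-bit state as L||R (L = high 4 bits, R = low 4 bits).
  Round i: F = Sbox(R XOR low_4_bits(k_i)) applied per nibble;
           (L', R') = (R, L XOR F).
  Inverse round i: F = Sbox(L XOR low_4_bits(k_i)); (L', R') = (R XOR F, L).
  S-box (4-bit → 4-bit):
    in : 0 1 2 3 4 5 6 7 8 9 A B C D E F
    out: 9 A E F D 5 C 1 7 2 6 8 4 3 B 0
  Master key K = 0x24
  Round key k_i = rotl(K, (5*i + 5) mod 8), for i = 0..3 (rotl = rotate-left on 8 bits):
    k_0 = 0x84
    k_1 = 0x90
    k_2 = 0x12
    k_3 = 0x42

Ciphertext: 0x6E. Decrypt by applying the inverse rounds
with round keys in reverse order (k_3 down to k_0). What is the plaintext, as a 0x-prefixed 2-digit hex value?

s_0 = ciphertext = 0x6E
s_1 = InvRound(s_0, k_3) = 0x36
s_2 = InvRound(s_1, k_2) = 0xC3
s_3 = InvRound(s_2, k_1) = 0x7C
s_4 = InvRound(s_3, k_0) = 0x37

0x37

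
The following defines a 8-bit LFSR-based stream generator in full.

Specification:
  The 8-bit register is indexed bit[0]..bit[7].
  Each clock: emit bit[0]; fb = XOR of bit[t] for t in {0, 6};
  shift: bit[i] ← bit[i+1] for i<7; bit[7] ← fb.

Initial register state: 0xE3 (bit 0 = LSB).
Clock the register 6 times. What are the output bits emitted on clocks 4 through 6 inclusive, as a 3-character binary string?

reg_0 = 0xE3
clock 1: out=1, reg = 0x71
clock 2: out=1, reg = 0x38
clock 3: out=0, reg = 0x1C
clock 4: out=0, reg = 0x0E
clock 5: out=0, reg = 0x07
clock 6: out=1, reg = 0x83

001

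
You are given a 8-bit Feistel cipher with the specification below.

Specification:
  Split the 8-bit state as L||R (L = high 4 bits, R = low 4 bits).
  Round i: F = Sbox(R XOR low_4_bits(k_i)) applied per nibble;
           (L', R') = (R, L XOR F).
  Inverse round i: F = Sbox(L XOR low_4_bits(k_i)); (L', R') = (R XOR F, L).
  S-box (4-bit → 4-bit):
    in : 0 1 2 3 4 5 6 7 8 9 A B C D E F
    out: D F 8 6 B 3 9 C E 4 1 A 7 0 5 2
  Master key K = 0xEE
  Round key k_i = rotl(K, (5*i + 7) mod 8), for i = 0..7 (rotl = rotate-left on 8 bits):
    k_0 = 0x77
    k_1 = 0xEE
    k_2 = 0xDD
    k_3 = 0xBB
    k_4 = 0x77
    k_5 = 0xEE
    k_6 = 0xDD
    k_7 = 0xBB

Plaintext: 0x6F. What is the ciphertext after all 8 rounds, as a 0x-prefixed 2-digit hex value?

0x11

s_0 = plaintext = 0x6F
s_1 = Round(s_0, k_0) = 0xF8
s_2 = Round(s_1, k_1) = 0x86
s_3 = Round(s_2, k_2) = 0x62
s_4 = Round(s_3, k_3) = 0x22
s_5 = Round(s_4, k_4) = 0x21
s_6 = Round(s_5, k_5) = 0x10
s_7 = Round(s_6, k_6) = 0x01
s_8 = Round(s_7, k_7) = 0x11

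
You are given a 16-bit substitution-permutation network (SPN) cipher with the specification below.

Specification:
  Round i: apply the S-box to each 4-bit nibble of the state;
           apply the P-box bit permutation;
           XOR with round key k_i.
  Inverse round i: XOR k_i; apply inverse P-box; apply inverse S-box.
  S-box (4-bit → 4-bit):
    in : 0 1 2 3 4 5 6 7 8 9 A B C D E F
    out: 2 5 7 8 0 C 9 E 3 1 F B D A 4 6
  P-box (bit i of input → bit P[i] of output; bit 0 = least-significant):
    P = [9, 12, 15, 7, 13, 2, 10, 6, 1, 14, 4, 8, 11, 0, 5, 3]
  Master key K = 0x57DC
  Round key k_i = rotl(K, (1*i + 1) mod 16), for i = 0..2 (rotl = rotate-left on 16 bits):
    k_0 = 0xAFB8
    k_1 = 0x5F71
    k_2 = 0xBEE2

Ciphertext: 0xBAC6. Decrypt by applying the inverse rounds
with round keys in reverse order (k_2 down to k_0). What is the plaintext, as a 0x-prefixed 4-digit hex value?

s_0 = ciphertext = 0xBAC6
s_1 = InvRound(s_0, k_2) = 0xE4F4
s_2 = InvRound(s_1, k_1) = 0x838A
s_3 = InvRound(s_2, k_0) = 0x1114

0x1114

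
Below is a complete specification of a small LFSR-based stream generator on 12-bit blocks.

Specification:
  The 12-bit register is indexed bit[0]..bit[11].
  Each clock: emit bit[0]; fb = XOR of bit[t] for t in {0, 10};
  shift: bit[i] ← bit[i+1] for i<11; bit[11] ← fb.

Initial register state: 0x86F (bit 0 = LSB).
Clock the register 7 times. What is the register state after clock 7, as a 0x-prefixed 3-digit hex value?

reg_0 = 0x86F
clock 1: out=1, reg = 0xC37
clock 2: out=1, reg = 0x61B
clock 3: out=1, reg = 0x30D
clock 4: out=1, reg = 0x986
clock 5: out=0, reg = 0x4C3
clock 6: out=1, reg = 0x261
clock 7: out=1, reg = 0x930

0x930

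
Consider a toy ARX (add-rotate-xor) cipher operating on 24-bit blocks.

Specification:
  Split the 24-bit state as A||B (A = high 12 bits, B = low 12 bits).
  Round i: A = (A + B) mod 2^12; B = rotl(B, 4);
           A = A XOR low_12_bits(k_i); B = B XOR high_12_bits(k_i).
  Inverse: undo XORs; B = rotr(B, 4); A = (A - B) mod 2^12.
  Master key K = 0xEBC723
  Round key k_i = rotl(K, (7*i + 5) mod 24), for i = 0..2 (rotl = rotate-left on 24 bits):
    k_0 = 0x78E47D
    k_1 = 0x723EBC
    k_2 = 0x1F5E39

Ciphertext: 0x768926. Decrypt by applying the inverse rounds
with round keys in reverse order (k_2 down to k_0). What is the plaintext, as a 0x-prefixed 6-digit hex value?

s_0 = ciphertext = 0x768926
s_1 = InvRound(s_0, k_2) = 0x5C438D
s_2 = InvRound(s_1, k_1) = 0xD2EE4A
s_3 = InvRound(s_2, k_0) = 0x4B749C

0x4B749C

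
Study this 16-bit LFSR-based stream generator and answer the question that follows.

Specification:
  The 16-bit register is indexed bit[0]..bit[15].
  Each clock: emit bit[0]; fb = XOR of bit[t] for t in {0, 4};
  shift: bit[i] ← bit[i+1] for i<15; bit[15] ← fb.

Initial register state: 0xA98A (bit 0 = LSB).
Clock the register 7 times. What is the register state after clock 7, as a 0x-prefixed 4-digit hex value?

0x2553

reg_0 = 0xA98A
clock 1: out=0, reg = 0x54C5
clock 2: out=1, reg = 0xAA62
clock 3: out=0, reg = 0x5531
clock 4: out=1, reg = 0x2A98
clock 5: out=0, reg = 0x954C
clock 6: out=0, reg = 0x4AA6
clock 7: out=0, reg = 0x2553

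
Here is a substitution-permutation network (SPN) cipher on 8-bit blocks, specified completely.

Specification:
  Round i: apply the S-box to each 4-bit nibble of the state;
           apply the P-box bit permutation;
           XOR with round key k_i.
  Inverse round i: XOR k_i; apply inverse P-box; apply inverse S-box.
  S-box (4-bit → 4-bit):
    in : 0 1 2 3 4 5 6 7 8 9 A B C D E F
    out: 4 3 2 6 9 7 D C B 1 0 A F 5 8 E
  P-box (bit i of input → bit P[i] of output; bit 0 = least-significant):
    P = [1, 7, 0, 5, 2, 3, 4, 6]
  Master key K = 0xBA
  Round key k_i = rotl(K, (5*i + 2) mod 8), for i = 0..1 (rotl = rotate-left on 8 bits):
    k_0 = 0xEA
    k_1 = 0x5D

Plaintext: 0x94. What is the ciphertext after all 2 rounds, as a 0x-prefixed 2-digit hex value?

s_0 = plaintext = 0x94
s_1 = Round(s_0, k_0) = 0xCC
s_2 = Round(s_1, k_1) = 0xA2

0xA2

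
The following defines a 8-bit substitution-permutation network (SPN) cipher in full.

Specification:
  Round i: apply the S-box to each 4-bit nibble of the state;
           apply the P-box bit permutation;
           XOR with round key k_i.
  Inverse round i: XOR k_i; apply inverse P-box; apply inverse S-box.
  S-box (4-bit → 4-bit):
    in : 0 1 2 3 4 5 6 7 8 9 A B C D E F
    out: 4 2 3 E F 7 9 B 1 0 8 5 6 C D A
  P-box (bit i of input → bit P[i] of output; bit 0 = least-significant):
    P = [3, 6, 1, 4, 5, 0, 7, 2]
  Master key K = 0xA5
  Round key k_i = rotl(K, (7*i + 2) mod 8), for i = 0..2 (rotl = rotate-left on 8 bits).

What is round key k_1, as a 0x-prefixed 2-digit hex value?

K = 0xA5
k_0 = rotl(K, (7*0+2) mod 8) = rotl(K, 2) = 0x96
k_1 = rotl(K, (7*1+2) mod 8) = rotl(K, 1) = 0x4B

0x4B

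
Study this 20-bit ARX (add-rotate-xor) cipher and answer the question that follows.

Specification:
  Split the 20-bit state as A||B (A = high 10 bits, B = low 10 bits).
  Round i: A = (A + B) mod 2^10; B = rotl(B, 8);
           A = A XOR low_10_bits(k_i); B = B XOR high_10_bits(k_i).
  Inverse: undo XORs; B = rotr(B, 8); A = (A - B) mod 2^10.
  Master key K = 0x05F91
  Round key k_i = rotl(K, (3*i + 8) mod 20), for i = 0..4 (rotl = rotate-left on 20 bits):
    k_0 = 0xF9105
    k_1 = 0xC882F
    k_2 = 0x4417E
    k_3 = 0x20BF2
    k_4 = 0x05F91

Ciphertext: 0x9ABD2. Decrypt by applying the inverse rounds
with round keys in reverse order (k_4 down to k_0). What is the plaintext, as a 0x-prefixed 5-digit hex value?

s_0 = ciphertext = 0x9ABD2
s_1 = InvRound(s_0, k_4) = 0xB9317
s_2 = InvRound(s_1, k_3) = 0xAFE57
s_3 = InvRound(s_2, k_2) = 0xA891F
s_4 = InvRound(s_3, k_1) = 0x65CF6
s_5 = InvRound(s_4, k_0) = 0x11C4B

0x11C4B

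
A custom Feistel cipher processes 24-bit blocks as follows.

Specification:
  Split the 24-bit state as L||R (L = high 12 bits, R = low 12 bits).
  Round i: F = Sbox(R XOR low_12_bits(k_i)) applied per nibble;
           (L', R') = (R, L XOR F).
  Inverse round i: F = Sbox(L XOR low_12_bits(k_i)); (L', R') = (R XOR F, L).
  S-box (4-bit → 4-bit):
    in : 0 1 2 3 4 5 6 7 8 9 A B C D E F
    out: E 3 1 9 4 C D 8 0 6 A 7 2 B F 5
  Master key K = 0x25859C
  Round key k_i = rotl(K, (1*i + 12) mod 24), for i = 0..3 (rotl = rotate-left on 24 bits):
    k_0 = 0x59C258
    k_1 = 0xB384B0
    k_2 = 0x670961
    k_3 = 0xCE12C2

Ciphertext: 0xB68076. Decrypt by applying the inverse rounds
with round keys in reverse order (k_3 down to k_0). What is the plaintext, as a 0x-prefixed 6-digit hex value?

s_0 = ciphertext = 0xB68076
s_1 = InvRound(s_0, k_3) = 0x6DCB68
s_2 = InvRound(s_1, k_2) = 0xE136DC
s_3 = InvRound(s_2, k_1) = 0xC75E13
s_4 = InvRound(s_3, k_0) = 0x108C75

0x108C75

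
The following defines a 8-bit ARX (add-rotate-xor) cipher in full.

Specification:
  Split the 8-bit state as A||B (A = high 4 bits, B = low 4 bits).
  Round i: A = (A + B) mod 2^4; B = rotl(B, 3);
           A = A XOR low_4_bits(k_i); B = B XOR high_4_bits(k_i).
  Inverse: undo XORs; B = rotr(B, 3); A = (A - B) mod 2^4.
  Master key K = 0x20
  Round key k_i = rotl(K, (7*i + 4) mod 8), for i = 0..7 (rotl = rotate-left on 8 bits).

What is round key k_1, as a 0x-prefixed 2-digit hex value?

K = 0x20
k_0 = rotl(K, (7*0+4) mod 8) = rotl(K, 4) = 0x02
k_1 = rotl(K, (7*1+4) mod 8) = rotl(K, 3) = 0x01

0x01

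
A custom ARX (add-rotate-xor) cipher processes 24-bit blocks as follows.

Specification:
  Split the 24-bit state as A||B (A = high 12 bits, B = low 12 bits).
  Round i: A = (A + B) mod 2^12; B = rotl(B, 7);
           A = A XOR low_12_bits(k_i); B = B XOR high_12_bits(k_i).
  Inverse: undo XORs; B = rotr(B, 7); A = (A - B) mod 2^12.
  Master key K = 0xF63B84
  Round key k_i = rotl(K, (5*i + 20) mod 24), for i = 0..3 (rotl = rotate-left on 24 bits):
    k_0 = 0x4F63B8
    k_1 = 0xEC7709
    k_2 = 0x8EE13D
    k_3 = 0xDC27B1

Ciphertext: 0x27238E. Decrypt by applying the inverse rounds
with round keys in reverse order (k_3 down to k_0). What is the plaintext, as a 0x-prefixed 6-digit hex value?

0xFA0AE8

s_0 = ciphertext = 0x27238E
s_1 = InvRound(s_0, k_3) = 0xC2799C
s_2 = InvRound(s_1, k_2) = 0xED8E42
s_3 = InvRound(s_2, k_1) = 0x9300A1
s_4 = InvRound(s_3, k_0) = 0xFA0AE8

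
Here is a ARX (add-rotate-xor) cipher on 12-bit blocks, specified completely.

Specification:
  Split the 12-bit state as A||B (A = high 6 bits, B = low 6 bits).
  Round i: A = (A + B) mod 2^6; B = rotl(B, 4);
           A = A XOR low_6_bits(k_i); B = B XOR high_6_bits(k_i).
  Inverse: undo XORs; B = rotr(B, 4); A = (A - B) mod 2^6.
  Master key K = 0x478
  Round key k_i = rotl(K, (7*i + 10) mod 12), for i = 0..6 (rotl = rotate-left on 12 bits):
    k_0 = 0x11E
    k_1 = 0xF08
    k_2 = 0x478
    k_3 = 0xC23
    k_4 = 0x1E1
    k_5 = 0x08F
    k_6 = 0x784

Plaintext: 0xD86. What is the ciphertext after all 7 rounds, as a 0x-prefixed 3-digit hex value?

0xC10

s_0 = plaintext = 0xD86
s_1 = Round(s_0, k_0) = 0x8A5
s_2 = Round(s_1, k_1) = 0x3E5
s_3 = Round(s_2, k_2) = 0x308
s_4 = Round(s_3, k_3) = 0xDF2
s_5 = Round(s_4, k_4) = 0x22B
s_6 = Round(s_5, k_5) = 0xF38
s_7 = Round(s_6, k_6) = 0xC10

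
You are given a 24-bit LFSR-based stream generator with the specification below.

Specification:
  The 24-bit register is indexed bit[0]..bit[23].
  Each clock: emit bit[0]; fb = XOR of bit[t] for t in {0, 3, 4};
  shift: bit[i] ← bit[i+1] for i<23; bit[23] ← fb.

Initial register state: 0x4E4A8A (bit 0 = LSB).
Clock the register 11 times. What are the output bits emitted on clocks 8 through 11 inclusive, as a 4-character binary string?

1010

reg_0 = 0x4E4A8A
clock 1: out=0, reg = 0xA72545
clock 2: out=1, reg = 0xD392A2
clock 3: out=0, reg = 0x69C951
clock 4: out=1, reg = 0x34E4A8
clock 5: out=0, reg = 0x9A7254
clock 6: out=0, reg = 0xCD392A
clock 7: out=0, reg = 0xE69C95
clock 8: out=1, reg = 0x734E4A
clock 9: out=0, reg = 0xB9A725
clock 10: out=1, reg = 0xDCD392
clock 11: out=0, reg = 0xEE69C9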